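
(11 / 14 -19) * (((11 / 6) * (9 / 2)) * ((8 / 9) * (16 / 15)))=-142.48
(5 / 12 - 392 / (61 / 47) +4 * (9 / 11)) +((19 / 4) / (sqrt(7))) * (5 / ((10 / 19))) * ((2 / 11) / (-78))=-2402261 / 8052 - 361 * sqrt(7) / 24024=-298.38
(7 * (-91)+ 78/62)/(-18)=9854/279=35.32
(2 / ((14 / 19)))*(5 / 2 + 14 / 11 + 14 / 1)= 7429 / 154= 48.24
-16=-16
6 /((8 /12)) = 9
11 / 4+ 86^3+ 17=2544303 / 4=636075.75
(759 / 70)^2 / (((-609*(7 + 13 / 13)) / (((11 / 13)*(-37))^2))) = -31809080523 / 1344834400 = -23.65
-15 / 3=-5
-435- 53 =-488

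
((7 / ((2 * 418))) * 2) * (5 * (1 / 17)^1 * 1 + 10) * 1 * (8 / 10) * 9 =4410 / 3553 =1.24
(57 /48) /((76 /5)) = 5 /64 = 0.08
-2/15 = -0.13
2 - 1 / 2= 1.50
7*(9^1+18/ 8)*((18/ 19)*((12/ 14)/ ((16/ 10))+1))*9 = 1031.15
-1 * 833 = -833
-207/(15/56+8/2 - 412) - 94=-237190/2537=-93.49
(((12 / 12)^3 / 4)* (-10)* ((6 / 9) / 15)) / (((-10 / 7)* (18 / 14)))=49 / 810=0.06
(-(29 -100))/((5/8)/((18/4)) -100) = -2556/3595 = -0.71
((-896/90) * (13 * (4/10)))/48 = -728/675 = -1.08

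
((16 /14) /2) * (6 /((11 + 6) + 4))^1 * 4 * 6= 192 /49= 3.92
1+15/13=28/13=2.15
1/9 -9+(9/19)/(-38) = -57841/6498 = -8.90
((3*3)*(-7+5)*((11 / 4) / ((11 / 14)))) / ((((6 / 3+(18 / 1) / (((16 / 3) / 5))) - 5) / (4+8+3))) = -2520 / 37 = -68.11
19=19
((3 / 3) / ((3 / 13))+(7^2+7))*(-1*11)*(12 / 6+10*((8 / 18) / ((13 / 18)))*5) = -282722 / 13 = -21747.85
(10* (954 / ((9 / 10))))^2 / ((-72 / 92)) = -1292140000 / 9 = -143571111.11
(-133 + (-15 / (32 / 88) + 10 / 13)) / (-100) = 9021 / 5200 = 1.73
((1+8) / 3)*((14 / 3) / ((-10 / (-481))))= 3367 / 5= 673.40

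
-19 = -19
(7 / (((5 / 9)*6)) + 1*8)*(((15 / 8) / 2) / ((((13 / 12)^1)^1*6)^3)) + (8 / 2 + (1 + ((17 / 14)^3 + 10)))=101430239 / 6028568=16.82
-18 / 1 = -18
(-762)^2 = 580644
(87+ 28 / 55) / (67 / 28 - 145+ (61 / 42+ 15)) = -404292 / 582835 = -0.69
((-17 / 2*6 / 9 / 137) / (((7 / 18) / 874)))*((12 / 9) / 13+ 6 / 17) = -527896 / 12467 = -42.34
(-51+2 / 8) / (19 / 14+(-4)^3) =1421 / 1754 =0.81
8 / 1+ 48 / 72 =26 / 3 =8.67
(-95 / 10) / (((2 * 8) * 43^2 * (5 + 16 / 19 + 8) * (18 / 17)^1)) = -6137 / 280101312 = -0.00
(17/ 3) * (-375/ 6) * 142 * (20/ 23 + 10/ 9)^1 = -99611.51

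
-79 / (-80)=79 / 80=0.99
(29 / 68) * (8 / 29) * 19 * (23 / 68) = 437 / 578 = 0.76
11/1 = 11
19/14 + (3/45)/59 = 16829/12390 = 1.36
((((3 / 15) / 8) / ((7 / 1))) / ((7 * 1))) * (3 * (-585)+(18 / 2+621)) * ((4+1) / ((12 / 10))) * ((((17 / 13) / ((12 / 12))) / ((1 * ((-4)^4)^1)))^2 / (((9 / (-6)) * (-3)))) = -180625 / 13024886784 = -0.00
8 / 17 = 0.47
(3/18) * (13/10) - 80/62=-1997/1860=-1.07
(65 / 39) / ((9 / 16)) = 80 / 27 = 2.96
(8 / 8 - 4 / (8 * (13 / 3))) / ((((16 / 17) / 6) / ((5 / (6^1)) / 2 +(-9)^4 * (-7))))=-215487529 / 832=-258999.43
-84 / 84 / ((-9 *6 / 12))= 2 / 9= 0.22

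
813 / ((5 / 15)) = 2439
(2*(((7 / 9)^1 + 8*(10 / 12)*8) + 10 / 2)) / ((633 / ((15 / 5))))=1064 / 1899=0.56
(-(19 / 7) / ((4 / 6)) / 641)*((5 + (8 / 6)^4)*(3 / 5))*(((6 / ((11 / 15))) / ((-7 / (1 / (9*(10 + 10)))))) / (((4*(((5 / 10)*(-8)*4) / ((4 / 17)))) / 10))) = -12559 / 1691563104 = -0.00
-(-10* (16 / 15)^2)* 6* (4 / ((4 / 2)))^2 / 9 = 4096 / 135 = 30.34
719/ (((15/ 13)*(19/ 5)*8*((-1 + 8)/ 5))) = 46735/ 3192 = 14.64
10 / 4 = 5 / 2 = 2.50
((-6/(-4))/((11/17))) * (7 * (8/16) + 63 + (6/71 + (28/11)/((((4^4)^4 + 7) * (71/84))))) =320867630873439/2078764174652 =154.35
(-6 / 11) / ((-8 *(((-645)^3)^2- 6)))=1 / 1056062714373562412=0.00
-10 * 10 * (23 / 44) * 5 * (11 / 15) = -575 / 3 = -191.67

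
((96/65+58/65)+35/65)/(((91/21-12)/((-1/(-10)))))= -0.04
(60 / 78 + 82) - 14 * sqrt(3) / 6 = 1076 / 13 - 7 * sqrt(3) / 3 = 78.73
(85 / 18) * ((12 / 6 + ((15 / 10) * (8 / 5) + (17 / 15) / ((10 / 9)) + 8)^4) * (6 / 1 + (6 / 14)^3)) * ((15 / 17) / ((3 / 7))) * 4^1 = 4925939160553 / 1225000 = 4021174.82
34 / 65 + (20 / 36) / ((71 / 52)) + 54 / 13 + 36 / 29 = 7618784 / 1204515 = 6.33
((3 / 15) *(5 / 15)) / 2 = 1 / 30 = 0.03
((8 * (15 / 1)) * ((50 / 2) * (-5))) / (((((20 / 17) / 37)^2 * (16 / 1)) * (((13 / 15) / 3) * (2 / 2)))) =-1335288375 / 416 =-3209827.82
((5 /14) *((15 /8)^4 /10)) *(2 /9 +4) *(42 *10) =1603125 /2048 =782.78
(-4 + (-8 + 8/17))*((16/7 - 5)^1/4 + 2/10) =469/85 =5.52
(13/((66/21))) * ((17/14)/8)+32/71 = 26955/24992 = 1.08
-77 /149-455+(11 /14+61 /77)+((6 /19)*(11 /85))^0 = -10393135 /22946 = -452.94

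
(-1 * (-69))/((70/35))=69/2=34.50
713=713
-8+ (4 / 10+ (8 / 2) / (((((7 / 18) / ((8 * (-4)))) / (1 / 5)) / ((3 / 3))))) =-514 / 7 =-73.43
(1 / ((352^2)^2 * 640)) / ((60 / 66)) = 1 / 8932189798400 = 0.00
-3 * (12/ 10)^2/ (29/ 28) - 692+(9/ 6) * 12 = -491674/ 725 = -678.17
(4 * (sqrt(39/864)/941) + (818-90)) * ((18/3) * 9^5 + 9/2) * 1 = 257929627.97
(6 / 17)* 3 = 18 / 17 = 1.06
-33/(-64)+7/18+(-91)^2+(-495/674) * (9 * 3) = 1603767929/194112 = 8262.08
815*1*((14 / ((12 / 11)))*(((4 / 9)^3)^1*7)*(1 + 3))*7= 393599360 / 2187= 179972.27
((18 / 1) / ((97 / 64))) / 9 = 128 / 97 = 1.32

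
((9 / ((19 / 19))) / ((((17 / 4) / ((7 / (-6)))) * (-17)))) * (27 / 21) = 54 / 289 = 0.19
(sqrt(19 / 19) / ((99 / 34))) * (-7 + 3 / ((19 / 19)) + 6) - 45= -4387 / 99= -44.31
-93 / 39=-31 / 13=-2.38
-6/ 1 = -6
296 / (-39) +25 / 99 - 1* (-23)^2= -536.34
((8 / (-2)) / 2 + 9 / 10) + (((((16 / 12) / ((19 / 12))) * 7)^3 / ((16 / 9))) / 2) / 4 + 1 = 14.30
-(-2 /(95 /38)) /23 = 4 /115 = 0.03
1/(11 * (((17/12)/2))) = 24/187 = 0.13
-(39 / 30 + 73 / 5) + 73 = 571 / 10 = 57.10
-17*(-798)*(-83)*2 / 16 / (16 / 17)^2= -162703821 / 1024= -158890.45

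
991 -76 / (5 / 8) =4347 / 5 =869.40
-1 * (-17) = 17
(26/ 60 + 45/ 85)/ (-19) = -491/ 9690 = -0.05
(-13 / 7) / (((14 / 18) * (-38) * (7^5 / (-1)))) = -117 / 31294634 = -0.00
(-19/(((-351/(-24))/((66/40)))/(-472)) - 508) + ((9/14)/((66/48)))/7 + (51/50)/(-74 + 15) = 31243100089/62011950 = 503.82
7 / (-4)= -7 / 4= -1.75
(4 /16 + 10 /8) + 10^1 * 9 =183 /2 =91.50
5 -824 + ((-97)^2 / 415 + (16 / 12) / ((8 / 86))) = -973583 / 1245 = -781.99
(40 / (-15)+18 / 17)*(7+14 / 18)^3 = -28126000 / 37179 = -756.50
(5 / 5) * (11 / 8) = 11 / 8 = 1.38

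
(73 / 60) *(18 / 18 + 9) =73 / 6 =12.17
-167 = -167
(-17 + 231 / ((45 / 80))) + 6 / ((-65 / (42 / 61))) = 4681909 / 11895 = 393.60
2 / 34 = 1 / 17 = 0.06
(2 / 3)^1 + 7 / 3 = 3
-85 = -85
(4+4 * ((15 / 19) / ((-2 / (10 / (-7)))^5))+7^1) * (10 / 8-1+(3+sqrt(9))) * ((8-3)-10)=-462520375 / 1277332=-362.10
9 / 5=1.80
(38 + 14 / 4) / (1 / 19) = 1577 / 2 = 788.50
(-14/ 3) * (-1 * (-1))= -14/ 3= -4.67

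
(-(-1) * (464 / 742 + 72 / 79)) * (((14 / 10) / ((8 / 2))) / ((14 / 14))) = 2252 / 4187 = 0.54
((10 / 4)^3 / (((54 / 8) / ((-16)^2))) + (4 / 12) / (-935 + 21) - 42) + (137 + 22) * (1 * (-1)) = 9663713 / 24678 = 391.59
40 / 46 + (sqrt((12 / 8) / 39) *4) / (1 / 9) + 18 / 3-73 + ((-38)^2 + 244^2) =18 *sqrt(26) / 13 + 1401019 / 23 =60920.93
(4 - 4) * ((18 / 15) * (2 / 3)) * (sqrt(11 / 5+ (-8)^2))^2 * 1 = 0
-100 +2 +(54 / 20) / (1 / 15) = -115 / 2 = -57.50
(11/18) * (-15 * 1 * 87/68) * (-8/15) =319/51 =6.25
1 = 1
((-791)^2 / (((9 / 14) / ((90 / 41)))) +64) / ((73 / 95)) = 8321806580 / 2993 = 2780423.18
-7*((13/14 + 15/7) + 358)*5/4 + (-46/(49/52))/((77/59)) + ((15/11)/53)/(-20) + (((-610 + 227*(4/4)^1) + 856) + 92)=-382745175/145432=-2631.78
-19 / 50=-0.38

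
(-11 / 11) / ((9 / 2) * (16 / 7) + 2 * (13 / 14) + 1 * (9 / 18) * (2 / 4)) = -28 / 347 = -0.08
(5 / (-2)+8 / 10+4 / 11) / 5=-147 / 550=-0.27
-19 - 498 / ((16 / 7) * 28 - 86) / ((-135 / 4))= -19.67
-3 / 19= -0.16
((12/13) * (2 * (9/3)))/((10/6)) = 216/65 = 3.32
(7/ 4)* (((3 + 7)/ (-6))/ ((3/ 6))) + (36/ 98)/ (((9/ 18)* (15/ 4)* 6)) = -5.80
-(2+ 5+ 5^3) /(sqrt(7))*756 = -14256*sqrt(7) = -37717.83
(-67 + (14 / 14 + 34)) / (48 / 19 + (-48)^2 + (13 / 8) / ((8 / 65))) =-38912 / 2820791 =-0.01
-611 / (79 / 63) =-38493 / 79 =-487.25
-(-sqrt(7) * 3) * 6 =18 * sqrt(7) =47.62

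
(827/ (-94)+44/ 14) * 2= -3721/ 329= -11.31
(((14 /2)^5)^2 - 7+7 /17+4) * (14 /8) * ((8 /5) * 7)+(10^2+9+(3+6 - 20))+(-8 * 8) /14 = 3294226379244 /595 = 5536514923.10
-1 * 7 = -7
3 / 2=1.50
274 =274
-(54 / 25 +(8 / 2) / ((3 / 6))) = -254 / 25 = -10.16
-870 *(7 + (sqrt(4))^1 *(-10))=11310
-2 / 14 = -1 / 7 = -0.14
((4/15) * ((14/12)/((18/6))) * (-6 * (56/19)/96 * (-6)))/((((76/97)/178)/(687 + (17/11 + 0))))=3203930758/178695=17929.60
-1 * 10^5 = -100000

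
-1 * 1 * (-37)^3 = 50653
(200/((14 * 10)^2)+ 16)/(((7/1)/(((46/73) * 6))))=8.65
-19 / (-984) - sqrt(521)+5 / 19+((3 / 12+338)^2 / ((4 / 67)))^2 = 3672661004993.28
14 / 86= 7 / 43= 0.16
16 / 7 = 2.29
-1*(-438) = 438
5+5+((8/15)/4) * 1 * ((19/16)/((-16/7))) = 19067/1920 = 9.93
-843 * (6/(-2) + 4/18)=2341.67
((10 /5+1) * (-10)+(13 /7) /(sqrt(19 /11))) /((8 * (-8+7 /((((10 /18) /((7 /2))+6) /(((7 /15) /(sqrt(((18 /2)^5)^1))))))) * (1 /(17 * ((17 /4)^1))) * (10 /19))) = 647141805 /10054216 - 29518749 * sqrt(209) /140759024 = 61.33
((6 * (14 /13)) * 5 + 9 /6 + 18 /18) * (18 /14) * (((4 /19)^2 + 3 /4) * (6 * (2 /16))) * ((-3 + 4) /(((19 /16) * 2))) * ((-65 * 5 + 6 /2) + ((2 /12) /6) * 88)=-2239041495 /624169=-3587.24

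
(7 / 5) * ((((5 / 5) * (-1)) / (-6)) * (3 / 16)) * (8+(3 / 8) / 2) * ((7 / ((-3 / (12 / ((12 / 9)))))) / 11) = -19257 / 28160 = -0.68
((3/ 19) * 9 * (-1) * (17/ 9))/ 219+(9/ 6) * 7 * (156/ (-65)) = -25.21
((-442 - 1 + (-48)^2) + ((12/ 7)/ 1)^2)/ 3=91333/ 147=621.31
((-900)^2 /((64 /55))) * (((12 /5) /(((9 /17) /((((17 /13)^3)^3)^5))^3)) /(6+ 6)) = 435736411744935017005089042285409856158362270688897828917054854678351333813760701597156052962019388914599076903957265799717662507188354087608510386936117291109156132907186875 /86827053264185453292455956373018927872335821837907511781617474479006940904592299157136436171858137593646558610454305911397567847589467685260999659532852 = 5018440628396497630420.36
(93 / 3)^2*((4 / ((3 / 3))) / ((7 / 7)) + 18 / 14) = 35557 / 7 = 5079.57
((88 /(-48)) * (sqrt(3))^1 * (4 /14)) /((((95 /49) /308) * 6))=-11858 * sqrt(3) /855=-24.02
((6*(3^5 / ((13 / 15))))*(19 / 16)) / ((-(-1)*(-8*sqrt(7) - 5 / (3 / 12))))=346275 / 416 - 69255*sqrt(7) / 208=-48.53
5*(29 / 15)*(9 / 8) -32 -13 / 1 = -273 / 8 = -34.12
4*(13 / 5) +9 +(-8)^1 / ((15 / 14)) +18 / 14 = 1388 / 105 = 13.22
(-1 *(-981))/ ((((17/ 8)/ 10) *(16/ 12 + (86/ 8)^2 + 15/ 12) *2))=1883520/ 96407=19.54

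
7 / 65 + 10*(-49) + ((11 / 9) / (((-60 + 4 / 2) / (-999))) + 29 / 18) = -7926548 / 16965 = -467.23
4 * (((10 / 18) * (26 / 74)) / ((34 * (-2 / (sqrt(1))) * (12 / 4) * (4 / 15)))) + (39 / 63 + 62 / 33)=4330171 / 1743588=2.48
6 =6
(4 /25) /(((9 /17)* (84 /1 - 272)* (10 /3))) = -17 /35250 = -0.00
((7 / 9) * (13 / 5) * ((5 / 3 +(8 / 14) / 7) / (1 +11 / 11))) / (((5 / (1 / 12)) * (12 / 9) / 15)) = 0.33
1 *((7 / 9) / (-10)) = -7 / 90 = -0.08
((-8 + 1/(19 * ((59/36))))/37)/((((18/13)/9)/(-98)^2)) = -557589032/41477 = -13443.33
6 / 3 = 2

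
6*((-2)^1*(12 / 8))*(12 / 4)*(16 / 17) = -864 / 17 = -50.82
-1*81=-81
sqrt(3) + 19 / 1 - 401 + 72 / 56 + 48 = -2329 / 7 + sqrt(3) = -330.98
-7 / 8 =-0.88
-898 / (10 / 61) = -27389 / 5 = -5477.80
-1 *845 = -845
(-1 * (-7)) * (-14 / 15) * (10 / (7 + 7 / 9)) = -42 / 5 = -8.40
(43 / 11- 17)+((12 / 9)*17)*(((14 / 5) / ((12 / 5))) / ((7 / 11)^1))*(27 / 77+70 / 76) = 523459 / 13167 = 39.76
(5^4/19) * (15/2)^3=13877.47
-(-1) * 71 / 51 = 71 / 51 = 1.39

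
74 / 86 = 37 / 43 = 0.86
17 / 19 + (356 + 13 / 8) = 54495 / 152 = 358.52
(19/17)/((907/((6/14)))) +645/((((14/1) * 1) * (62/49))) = 487324563/13383692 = 36.41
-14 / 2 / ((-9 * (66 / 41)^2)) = 11767 / 39204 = 0.30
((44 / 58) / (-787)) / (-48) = 11 / 547752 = 0.00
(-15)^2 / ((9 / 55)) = 1375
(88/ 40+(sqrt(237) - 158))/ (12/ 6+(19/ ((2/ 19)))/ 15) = -4674/ 421+30* sqrt(237)/ 421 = -10.01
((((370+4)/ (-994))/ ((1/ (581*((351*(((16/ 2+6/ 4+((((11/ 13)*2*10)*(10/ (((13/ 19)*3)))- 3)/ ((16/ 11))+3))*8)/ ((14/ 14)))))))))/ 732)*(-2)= 25352110047/ 225212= 112569.98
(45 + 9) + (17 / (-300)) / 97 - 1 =1542283 / 29100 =53.00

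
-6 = -6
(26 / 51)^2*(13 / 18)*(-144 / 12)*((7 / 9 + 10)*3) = -1704872 / 23409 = -72.83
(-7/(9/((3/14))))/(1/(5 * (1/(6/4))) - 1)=0.24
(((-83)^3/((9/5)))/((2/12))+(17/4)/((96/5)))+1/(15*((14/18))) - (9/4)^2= -8538707171/4480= -1905961.42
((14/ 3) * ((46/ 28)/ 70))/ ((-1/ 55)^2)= 13915/ 42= 331.31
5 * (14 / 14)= 5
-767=-767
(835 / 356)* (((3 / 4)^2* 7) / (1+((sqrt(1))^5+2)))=52605 / 22784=2.31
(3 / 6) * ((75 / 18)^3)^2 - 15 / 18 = 244062865 / 93312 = 2615.56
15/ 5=3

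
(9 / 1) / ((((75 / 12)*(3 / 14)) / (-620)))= -20832 / 5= -4166.40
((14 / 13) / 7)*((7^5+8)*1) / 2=16815 / 13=1293.46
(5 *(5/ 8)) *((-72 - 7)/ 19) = -1975/ 152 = -12.99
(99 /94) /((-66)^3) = -1 /272976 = -0.00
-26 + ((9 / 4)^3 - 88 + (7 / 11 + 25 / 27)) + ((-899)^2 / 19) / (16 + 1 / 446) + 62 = 750103715483 / 286393536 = 2619.14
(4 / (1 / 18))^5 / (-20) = -483729408 / 5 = -96745881.60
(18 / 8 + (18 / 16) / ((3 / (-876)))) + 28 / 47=-61223 / 188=-325.65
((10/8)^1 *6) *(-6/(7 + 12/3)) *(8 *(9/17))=-3240/187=-17.33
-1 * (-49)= 49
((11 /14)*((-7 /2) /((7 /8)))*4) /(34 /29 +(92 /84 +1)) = -3828 /995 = -3.85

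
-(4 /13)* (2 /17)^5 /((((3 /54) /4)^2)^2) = -3439853568 /18458141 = -186.36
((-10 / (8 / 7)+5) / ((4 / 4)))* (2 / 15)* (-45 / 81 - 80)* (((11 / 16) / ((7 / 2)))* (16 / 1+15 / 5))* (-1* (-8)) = 151525 / 126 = 1202.58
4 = 4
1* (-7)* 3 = -21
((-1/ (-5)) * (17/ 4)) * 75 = 255/ 4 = 63.75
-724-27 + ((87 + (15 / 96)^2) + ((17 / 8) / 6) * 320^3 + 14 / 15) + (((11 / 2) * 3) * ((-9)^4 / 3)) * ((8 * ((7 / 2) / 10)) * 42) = 243430273399 / 15360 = 15848325.09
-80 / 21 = -3.81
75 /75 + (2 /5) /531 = 2657 /2655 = 1.00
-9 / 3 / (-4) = 3 / 4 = 0.75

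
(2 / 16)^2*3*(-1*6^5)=-729 / 2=-364.50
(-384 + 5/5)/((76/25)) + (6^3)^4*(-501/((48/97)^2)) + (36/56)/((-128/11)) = -4453625800782.04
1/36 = 0.03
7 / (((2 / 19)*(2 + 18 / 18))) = 133 / 6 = 22.17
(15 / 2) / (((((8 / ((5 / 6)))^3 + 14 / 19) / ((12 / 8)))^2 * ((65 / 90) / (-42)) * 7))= -20560078125 / 114987615288104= -0.00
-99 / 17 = -5.82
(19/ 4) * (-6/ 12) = -19/ 8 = -2.38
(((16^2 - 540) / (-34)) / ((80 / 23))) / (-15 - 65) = -1633 / 54400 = -0.03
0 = 0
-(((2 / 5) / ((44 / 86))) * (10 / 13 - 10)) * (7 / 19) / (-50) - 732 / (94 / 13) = -323356914 / 3192475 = -101.29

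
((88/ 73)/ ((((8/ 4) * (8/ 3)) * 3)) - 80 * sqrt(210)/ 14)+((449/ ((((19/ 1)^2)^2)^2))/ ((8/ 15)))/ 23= 17187366289147/ 228123218766712 - 40 * sqrt(210)/ 7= -82.73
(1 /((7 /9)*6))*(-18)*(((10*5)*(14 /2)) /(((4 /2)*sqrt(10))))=-135*sqrt(10) /2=-213.45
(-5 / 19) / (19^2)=-5 / 6859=-0.00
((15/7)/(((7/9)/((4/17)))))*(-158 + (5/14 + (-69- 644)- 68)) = -208710/343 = -608.48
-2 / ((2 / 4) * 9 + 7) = -4 / 23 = -0.17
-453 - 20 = -473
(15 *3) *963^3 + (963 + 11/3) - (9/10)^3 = 120562609742813/3000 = 40187536580.94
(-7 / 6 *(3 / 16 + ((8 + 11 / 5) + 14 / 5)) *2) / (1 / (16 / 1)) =-1477 / 3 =-492.33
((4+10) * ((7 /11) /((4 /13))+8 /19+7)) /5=55531 /2090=26.57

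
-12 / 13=-0.92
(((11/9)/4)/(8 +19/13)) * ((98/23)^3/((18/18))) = 2.50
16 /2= 8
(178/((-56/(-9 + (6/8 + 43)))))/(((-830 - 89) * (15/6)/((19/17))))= 235049/4374440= 0.05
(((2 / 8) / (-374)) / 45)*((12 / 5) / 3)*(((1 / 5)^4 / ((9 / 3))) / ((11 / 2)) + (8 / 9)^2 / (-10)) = 21973 / 23430515625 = 0.00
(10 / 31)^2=0.10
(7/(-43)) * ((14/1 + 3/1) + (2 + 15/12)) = -567/172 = -3.30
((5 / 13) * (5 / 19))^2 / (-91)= -625 / 5551819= -0.00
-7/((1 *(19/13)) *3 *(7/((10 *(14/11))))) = -1820/627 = -2.90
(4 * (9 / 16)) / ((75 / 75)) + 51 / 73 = 861 / 292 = 2.95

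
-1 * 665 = -665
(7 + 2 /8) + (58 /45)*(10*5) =2581 /36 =71.69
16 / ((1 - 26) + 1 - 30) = -8 / 27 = -0.30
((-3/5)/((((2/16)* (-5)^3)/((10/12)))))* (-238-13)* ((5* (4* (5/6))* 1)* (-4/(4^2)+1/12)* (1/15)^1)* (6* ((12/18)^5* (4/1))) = 257024/54675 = 4.70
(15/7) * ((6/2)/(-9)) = -5/7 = -0.71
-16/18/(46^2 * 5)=-2/23805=-0.00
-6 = -6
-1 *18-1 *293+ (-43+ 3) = -351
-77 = -77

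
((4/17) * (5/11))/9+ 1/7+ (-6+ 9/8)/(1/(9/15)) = -1305457/471240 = -2.77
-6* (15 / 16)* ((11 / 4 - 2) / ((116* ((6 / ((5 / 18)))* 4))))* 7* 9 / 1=-1575 / 59392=-0.03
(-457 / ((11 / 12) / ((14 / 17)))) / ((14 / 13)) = -71292 / 187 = -381.24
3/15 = 1/5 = 0.20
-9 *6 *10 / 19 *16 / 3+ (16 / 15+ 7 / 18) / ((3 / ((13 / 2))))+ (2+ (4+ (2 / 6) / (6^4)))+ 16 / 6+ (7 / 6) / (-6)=-51692953 / 369360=-139.95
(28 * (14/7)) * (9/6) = 84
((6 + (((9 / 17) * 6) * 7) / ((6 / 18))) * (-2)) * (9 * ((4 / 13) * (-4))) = 355968 / 221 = 1610.71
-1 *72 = -72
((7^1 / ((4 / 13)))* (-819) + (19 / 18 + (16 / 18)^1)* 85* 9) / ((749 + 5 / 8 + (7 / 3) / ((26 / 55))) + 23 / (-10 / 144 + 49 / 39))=-848988426 / 38324527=-22.15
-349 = -349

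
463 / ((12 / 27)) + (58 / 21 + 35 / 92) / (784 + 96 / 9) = 1599400679 / 1535296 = 1041.75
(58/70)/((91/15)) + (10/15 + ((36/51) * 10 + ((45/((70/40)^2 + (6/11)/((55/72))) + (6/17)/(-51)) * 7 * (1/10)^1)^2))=412489430008169575286/5332581218294577975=77.35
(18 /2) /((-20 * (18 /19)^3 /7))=-48013 /12960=-3.70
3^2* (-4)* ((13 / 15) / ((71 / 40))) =-1248 / 71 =-17.58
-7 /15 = -0.47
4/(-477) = -0.01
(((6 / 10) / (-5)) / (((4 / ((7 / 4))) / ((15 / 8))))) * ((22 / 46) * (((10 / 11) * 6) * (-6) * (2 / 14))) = 81 / 368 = 0.22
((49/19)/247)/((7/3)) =21/4693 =0.00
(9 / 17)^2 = 81 / 289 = 0.28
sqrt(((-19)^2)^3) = 6859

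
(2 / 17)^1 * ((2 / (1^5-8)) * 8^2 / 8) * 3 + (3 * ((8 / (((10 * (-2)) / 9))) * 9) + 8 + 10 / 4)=-104133 / 1190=-87.51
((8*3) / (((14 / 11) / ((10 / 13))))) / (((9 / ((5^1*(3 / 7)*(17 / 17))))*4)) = 550 / 637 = 0.86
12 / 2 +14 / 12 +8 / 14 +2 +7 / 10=1096 / 105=10.44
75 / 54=25 / 18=1.39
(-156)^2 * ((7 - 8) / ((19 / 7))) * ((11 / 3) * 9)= -5621616 / 19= -295874.53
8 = 8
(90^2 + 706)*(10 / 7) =12580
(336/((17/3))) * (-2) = -2016/17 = -118.59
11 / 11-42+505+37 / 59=27413 / 59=464.63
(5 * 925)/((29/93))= 430125/29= 14831.90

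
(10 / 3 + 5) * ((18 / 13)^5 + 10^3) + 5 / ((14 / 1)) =130619468195 / 15594306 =8376.10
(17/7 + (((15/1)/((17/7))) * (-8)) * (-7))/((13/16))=663184/1547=428.69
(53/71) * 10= 530/71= 7.46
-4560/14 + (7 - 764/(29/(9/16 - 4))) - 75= -246161/812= -303.15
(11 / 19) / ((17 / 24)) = 264 / 323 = 0.82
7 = 7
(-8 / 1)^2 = 64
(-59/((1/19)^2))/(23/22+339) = -468578/7481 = -62.64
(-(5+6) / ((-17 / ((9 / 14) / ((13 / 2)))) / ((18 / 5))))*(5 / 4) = 891 / 3094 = 0.29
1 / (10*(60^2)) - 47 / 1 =-1691999 / 36000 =-47.00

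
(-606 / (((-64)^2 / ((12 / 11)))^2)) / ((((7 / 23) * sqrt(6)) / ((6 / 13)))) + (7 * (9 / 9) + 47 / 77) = 586 / 77 - 62721 * sqrt(6) / 5772935168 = 7.61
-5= -5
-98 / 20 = -49 / 10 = -4.90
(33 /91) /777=11 /23569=0.00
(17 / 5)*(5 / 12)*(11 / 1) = 187 / 12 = 15.58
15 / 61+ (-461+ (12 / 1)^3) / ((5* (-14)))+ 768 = 457589 / 610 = 750.15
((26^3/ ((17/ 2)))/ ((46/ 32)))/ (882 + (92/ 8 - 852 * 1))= 1124864/ 32453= 34.66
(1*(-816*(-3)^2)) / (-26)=3672 / 13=282.46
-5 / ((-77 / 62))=4.03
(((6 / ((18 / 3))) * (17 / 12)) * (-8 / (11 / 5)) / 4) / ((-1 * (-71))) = -85 / 4686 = -0.02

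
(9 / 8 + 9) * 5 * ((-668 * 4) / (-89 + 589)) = -13527 / 50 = -270.54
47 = 47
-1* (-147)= 147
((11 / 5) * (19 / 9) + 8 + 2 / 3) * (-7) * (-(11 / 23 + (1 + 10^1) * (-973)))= -997237.19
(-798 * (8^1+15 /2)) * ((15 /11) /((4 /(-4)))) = 185535 /11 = 16866.82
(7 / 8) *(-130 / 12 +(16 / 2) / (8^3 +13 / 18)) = -4193147 / 442992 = -9.47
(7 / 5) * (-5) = -7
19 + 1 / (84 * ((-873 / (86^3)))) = 189313 / 18333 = 10.33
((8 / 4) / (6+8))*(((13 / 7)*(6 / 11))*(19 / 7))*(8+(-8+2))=2964 / 3773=0.79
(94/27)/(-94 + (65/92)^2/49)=-38985184/1052485893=-0.04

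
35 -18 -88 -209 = -280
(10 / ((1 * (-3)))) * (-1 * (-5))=-50 / 3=-16.67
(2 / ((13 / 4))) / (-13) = -8 / 169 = -0.05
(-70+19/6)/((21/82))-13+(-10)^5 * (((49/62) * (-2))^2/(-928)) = -8322065/1755747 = -4.74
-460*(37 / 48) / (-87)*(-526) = -1119065 / 522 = -2143.80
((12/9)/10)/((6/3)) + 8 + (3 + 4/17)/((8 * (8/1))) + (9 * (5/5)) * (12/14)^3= 77164319/5597760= 13.78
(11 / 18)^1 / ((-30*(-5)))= 11 / 2700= 0.00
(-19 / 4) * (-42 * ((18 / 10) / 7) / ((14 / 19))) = 9747 / 140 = 69.62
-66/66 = -1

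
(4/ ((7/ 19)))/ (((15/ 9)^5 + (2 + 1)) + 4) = 486/ 889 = 0.55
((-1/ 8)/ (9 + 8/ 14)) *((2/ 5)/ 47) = -7/ 62980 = -0.00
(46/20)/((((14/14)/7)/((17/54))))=2737/540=5.07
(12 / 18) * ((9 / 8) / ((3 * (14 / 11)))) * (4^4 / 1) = 352 / 7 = 50.29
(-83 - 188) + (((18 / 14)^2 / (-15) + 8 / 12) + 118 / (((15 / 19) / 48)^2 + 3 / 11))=33002724632 / 203979405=161.79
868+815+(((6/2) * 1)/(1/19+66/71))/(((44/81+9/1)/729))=1962741978/1024225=1916.32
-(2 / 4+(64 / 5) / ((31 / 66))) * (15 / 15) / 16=-8603 / 4960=-1.73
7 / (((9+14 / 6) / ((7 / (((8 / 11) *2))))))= 1617 / 544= 2.97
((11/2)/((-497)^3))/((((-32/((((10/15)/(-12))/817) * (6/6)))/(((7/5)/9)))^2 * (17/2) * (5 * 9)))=-11/859505438039632409088000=-0.00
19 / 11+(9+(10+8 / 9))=2140 / 99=21.62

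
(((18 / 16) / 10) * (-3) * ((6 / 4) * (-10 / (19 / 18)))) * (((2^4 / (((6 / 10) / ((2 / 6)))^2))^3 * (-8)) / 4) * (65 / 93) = -1040000000 / 1288143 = -807.36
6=6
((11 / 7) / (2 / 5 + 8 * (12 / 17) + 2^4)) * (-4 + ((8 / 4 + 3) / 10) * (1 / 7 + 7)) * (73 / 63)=-68255 / 1928346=-0.04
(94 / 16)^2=2209 / 64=34.52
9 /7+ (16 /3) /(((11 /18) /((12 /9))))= 995 /77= 12.92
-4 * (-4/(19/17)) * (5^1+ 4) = 2448/19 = 128.84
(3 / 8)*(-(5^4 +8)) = -1899 / 8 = -237.38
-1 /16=-0.06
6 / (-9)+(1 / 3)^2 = -0.56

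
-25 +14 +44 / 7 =-4.71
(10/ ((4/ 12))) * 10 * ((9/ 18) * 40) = 6000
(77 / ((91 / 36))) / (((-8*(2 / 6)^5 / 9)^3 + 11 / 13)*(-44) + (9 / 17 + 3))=-17604774440649 / 19477176419314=-0.90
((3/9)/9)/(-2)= -1/54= -0.02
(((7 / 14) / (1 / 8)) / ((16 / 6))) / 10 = 0.15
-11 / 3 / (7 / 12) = -44 / 7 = -6.29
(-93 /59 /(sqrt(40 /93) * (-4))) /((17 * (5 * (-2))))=-93 * sqrt(930) /802400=-0.00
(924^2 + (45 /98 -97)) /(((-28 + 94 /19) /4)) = -1589551153 /10731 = -148127.03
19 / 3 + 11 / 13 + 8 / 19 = 5632 / 741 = 7.60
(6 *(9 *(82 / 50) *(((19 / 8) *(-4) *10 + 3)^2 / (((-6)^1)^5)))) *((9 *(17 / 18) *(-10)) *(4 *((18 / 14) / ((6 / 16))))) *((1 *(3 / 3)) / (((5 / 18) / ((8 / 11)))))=566343168 / 1925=294204.24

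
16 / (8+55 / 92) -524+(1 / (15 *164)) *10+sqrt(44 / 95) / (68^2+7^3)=-101600161 / 194586+2 *sqrt(1045) / 471865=-522.13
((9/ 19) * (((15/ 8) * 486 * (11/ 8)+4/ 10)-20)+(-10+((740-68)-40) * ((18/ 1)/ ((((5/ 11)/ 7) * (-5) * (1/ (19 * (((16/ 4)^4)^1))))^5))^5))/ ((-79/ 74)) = 583837777871386215707240979843822100761592421474329692078653624894108407827302592055543570864070404526464104728209486430427292726776749603673515860095653/ 2133049292751820757985115051269531250000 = 273710401281061935416213100000000000000000000000000000000000000000000000000000000000000000000000000000000000000000.00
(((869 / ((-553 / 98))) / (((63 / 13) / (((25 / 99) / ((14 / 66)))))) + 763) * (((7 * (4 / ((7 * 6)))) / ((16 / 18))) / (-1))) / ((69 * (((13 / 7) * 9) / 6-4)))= 5959 / 918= 6.49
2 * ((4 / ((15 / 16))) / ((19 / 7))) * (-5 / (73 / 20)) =-17920 / 4161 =-4.31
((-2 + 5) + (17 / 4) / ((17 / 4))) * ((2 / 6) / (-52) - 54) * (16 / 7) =-134800 / 273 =-493.77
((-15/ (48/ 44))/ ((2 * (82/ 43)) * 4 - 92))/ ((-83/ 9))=-129/ 6640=-0.02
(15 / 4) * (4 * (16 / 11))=21.82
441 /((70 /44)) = 277.20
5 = 5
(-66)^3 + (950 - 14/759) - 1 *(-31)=-217464899/759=-286515.02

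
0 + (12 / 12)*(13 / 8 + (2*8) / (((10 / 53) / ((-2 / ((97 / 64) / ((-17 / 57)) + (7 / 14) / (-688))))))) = 34.99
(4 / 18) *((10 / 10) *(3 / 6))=1 / 9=0.11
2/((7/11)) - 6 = -20/7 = -2.86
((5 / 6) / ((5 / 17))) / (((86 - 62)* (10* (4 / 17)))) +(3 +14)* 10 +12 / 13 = 12802477 / 74880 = 170.97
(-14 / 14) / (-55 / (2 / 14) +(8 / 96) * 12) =1 / 384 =0.00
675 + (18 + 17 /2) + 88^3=682173.50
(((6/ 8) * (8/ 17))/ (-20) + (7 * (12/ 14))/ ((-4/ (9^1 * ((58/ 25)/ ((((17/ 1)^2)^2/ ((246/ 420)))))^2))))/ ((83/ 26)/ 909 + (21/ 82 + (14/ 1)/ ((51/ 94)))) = -45663688683792604737/ 67442214442785129500000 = -0.00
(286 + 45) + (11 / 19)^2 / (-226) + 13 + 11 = 28962909 / 81586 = 355.00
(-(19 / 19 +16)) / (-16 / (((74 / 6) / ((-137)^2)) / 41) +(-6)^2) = 629 / 36936060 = 0.00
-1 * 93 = -93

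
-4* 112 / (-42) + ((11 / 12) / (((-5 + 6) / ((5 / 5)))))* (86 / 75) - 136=-55927 / 450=-124.28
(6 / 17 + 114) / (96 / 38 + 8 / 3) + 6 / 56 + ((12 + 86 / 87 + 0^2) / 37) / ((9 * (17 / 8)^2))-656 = -148598744467 / 234433332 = -633.86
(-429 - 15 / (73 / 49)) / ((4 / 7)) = -56091 / 73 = -768.37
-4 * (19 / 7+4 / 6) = -13.52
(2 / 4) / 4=1 / 8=0.12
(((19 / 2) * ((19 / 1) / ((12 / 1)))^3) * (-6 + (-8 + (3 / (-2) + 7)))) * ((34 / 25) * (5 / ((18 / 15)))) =-37662769 / 20736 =-1816.30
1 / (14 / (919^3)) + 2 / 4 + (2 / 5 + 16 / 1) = 1940379489 / 35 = 55439413.97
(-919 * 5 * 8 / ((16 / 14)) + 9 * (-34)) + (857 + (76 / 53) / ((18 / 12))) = -5026474 / 159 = -31613.04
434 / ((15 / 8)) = 3472 / 15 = 231.47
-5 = -5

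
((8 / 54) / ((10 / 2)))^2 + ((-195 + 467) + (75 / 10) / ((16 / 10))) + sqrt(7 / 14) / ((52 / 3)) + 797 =3 * sqrt(2) / 104 + 313087531 / 291600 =1073.73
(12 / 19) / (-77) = -12 / 1463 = -0.01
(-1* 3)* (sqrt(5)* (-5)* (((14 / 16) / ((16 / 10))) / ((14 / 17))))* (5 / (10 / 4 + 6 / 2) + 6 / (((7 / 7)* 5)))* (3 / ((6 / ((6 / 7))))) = 22185* sqrt(5) / 2464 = 20.13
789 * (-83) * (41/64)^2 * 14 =-770585529/2048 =-376262.47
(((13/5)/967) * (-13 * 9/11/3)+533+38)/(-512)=-237251/212740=-1.12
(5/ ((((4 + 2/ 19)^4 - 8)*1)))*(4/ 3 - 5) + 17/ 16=214989301/ 215834928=1.00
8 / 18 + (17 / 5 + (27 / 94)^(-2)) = 58193 / 3645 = 15.97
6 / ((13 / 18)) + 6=186 / 13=14.31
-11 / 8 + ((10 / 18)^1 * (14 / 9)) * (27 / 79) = -2047 / 1896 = -1.08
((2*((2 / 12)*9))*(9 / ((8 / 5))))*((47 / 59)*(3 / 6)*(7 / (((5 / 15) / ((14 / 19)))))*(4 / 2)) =932715 / 4484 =208.01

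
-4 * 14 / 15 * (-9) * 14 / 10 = 1176 / 25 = 47.04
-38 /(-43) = 38 /43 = 0.88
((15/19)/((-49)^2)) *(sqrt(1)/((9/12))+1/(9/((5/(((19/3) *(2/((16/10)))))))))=400/866761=0.00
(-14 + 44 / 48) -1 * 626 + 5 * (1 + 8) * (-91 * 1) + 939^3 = 9935175419 / 12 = 827931284.92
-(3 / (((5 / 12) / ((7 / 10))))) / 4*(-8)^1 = 252 / 25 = 10.08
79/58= 1.36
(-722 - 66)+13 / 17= -13383 / 17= -787.24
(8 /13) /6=4 /39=0.10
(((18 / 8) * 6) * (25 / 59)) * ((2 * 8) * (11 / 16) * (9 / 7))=66825 / 826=80.90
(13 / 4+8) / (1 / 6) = 135 / 2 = 67.50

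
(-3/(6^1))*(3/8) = -3/16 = -0.19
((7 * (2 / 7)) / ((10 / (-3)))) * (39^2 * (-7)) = 31941 / 5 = 6388.20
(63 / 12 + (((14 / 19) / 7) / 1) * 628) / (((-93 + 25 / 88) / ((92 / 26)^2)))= -252451496 / 26198549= -9.64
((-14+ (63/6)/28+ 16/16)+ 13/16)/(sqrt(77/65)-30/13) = 2457 * sqrt(5005)/55984+ 184275/27992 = 9.69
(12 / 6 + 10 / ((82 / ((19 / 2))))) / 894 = 259 / 73308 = 0.00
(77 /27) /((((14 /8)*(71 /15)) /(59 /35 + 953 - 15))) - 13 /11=322.34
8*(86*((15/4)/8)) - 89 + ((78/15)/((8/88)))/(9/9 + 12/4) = 247.80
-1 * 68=-68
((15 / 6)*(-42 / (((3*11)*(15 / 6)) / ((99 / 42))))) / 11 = -3 / 11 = -0.27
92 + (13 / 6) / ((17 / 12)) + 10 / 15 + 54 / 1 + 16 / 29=219998 / 1479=148.75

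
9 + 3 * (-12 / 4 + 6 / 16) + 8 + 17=26.12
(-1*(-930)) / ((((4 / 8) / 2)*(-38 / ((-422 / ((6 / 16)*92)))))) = 1197.44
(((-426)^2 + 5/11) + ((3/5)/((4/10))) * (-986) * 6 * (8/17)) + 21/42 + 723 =178023.95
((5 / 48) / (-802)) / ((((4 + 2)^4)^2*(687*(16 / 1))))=-5 / 710726204915712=-0.00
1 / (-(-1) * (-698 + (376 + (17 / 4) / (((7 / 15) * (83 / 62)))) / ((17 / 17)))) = -1162 / 366259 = -0.00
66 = 66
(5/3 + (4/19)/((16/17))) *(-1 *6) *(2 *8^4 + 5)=-3532907/38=-92971.24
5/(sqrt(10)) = sqrt(10)/2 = 1.58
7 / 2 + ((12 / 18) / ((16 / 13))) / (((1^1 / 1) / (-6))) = 1 / 4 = 0.25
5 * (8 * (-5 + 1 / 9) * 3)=-1760 / 3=-586.67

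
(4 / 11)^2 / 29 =16 / 3509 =0.00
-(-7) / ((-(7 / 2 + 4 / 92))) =-322 / 163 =-1.98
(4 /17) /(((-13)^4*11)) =4 /5340907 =0.00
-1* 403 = -403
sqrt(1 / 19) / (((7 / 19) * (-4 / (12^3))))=-432 * sqrt(19) / 7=-269.01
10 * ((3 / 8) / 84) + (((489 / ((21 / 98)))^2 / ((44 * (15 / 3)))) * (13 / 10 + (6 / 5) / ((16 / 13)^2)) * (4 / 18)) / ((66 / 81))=36607712839 / 2710400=13506.39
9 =9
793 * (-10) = -7930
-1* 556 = -556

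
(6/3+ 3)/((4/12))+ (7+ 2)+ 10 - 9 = 25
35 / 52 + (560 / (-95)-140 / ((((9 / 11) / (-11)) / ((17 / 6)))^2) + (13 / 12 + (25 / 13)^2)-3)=-951073943041 / 4681638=-203149.83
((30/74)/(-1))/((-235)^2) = -3/408665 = -0.00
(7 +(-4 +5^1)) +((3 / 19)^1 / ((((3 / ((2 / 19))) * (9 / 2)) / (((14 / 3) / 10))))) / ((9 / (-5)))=701756 / 87723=8.00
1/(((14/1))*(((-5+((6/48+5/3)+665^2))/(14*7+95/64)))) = 19101/1188692176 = 0.00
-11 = -11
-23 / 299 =-1 / 13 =-0.08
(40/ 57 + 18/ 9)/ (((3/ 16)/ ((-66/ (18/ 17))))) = -460768/ 513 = -898.18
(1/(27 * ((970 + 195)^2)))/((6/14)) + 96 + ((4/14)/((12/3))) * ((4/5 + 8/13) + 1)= 1924240218539/20008210950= 96.17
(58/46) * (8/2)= 116/23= 5.04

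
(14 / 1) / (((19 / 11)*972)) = 0.01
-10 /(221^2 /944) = -9440 /48841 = -0.19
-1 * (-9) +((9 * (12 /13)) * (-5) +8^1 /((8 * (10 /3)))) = -4191 /130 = -32.24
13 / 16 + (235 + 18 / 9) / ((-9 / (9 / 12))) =-303 / 16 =-18.94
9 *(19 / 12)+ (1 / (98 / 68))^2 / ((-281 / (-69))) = 38775873 / 2698724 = 14.37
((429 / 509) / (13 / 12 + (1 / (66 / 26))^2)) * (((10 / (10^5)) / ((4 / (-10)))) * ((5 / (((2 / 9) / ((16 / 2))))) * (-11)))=3557763 / 10561750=0.34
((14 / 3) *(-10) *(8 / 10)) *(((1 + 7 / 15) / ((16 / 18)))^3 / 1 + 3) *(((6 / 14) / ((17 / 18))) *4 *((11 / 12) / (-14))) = 33.24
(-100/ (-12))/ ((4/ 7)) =175/ 12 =14.58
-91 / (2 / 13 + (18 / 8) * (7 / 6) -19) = 1352 / 241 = 5.61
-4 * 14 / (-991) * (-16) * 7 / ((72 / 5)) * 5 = -19600 / 8919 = -2.20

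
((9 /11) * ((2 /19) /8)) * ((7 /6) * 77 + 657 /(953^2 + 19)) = 734308251 /759278608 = 0.97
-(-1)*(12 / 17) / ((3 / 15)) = 60 / 17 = 3.53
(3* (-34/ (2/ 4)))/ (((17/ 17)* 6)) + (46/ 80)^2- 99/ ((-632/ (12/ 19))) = -80622771/ 2401600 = -33.57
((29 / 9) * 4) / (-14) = -58 / 63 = -0.92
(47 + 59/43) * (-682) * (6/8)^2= -797940/43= -18556.74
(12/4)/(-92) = -3/92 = -0.03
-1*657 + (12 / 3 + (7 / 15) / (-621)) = -6082702 / 9315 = -653.00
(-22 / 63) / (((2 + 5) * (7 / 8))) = -176 / 3087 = -0.06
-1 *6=-6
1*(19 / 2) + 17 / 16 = 169 / 16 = 10.56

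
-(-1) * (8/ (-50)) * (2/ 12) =-2/ 75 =-0.03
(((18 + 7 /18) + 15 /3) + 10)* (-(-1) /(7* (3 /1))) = 601 /378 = 1.59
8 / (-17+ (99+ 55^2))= 8 / 3107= 0.00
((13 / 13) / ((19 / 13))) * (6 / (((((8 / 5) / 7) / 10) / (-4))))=-13650 / 19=-718.42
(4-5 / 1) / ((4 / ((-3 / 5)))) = 3 / 20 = 0.15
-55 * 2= -110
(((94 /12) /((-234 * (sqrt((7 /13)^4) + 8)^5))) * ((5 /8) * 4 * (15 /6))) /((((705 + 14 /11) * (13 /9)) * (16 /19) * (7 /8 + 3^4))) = -40064614361915 /527349242571357080710944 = -0.00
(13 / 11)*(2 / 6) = 13 / 33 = 0.39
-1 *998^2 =-996004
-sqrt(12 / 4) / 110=-sqrt(3) / 110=-0.02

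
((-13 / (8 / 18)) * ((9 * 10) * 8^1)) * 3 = -63180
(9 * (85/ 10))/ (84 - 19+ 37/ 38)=2907/ 2507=1.16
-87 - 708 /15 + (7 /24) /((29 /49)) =-465301 /3480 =-133.71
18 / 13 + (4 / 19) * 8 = 758 / 247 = 3.07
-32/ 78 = -16/ 39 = -0.41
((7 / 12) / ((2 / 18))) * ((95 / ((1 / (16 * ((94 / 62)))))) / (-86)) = -187530 / 1333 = -140.68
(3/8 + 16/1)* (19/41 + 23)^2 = 30308291/3362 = 9014.96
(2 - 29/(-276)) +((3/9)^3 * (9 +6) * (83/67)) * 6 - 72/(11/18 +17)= 4193449/1953988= 2.15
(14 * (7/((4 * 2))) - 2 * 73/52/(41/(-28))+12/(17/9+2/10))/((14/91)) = 1995275/15416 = 129.43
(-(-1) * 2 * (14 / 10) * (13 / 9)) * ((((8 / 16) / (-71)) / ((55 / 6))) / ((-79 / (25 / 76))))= 91 / 7033686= 0.00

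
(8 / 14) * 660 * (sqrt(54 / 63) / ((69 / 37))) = 32560 * sqrt(42) / 1127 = 187.23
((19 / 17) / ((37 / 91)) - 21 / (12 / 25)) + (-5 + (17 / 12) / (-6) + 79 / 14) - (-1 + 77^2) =-1892139937 / 317016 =-5968.59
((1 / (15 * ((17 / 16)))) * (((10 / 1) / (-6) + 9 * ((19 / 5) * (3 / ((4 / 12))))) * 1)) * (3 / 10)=36736 / 6375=5.76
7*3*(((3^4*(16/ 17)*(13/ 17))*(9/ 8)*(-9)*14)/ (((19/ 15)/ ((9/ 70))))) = -96722262/ 5491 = -17614.69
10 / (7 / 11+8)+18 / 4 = 215 / 38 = 5.66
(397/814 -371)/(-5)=301597/4070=74.10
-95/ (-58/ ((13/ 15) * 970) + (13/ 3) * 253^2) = -359385/ 1049299276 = -0.00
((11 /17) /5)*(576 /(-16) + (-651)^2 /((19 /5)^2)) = 3793.46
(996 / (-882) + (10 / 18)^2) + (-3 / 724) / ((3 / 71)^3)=-160196819 / 2873556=-55.75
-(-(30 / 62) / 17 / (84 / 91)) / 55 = 13 / 23188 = 0.00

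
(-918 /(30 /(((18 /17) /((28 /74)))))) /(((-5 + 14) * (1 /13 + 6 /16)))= -34632 /1645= -21.05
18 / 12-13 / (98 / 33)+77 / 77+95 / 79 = -2613 / 3871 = -0.68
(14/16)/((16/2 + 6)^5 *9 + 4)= 0.00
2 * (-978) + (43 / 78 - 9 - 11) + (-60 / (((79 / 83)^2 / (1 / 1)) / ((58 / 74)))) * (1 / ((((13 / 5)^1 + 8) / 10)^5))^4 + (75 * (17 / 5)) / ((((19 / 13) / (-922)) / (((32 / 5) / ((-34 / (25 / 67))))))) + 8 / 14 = 45691154163510481293349720617333308030287785147697 / 4909014840494185485771938965931230680197318586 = 9307.60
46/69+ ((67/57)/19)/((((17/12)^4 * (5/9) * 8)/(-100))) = 29042642/90453243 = 0.32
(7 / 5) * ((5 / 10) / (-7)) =-1 / 10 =-0.10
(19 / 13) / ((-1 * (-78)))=19 / 1014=0.02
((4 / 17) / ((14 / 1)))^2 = 4 / 14161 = 0.00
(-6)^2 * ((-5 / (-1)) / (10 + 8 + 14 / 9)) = 405 / 44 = 9.20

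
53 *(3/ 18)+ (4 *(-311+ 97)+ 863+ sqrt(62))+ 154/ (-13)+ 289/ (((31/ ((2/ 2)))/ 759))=sqrt(62)+ 17119019/ 2418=7087.70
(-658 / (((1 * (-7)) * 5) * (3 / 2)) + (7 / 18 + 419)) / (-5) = -38873 / 450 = -86.38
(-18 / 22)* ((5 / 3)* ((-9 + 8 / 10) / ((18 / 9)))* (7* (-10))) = -4305 / 11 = -391.36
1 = 1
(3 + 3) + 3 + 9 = 18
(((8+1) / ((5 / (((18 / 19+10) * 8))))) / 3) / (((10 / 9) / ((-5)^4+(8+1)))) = 14242176 / 475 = 29983.53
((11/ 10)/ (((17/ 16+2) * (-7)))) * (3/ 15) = -88/ 8575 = -0.01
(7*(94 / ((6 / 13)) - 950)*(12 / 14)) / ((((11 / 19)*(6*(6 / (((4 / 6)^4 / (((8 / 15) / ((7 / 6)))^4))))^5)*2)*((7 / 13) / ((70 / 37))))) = -21041753963168743967548847198486328125 / 38167766801582740217632698711146496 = -551.30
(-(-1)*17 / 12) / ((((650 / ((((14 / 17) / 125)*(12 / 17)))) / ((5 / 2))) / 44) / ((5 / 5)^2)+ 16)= 0.00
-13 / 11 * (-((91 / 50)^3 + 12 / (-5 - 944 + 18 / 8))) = 37021053901 / 5207125000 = 7.11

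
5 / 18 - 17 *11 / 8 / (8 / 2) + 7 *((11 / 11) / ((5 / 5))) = 413 / 288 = 1.43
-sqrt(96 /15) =-4*sqrt(10) /5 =-2.53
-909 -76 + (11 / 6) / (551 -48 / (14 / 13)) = -20950873 / 21270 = -985.00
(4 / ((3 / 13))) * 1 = 52 / 3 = 17.33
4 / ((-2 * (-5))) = 2 / 5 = 0.40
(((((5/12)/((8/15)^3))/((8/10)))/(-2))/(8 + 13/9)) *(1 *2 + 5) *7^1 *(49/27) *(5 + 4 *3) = -4501875/16384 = -274.77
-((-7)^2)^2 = -2401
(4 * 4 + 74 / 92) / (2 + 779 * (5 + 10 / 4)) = 773 / 268847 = 0.00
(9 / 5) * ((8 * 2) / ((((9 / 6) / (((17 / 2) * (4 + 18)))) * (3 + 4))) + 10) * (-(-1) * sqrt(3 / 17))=18582 * sqrt(51) / 595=223.03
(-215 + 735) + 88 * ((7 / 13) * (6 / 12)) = 7068 / 13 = 543.69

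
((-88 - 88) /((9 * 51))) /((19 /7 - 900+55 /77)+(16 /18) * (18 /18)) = 308 /719457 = 0.00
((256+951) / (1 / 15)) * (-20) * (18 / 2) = -3258900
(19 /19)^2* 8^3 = 512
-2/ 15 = -0.13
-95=-95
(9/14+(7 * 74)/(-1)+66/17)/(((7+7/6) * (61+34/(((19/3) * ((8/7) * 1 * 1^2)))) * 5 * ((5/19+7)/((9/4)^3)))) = -0.30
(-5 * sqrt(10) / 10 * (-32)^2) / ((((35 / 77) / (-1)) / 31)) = 174592 * sqrt(10) / 5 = 110421.68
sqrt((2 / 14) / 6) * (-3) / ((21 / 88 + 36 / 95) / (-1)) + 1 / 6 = 1 / 6 + 4180 * sqrt(42) / 36141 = 0.92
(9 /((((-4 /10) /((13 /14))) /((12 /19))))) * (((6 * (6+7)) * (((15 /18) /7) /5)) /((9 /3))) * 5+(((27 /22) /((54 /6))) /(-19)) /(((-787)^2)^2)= -320915602899584697 /7857263019053602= -40.84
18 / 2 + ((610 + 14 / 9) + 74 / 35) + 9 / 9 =196456 / 315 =623.67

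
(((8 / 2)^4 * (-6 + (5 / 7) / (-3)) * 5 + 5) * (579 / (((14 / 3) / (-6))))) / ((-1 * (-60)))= 19405185 / 196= 99006.05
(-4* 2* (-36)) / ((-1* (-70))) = 144 / 35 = 4.11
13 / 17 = 0.76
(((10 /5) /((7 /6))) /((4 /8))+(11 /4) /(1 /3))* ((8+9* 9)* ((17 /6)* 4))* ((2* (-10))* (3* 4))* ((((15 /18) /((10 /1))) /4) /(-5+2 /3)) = 2473755 /182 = 13592.06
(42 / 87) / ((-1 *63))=-2 / 261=-0.01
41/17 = 2.41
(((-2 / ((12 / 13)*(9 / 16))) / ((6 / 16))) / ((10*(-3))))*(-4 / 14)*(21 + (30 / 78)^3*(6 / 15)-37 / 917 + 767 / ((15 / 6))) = -211317281024 / 6590226825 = -32.07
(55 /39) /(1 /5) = 275 /39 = 7.05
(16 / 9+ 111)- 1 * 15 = 880 / 9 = 97.78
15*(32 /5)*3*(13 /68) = 55.06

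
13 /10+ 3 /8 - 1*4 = -93 /40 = -2.32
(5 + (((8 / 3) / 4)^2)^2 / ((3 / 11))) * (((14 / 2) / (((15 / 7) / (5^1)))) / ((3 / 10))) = 681590 / 2187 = 311.66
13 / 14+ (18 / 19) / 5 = 1.12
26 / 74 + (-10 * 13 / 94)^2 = 185042 / 81733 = 2.26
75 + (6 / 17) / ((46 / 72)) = 29541 / 391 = 75.55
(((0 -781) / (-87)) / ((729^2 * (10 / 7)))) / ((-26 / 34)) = -92939 / 6010597710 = -0.00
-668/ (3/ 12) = -2672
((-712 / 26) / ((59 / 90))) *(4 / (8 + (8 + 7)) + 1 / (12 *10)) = -134301 / 17641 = -7.61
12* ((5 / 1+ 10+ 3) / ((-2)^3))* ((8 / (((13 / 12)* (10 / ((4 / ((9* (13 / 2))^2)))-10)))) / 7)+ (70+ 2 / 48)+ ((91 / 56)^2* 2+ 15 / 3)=47969798209 / 597236640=80.32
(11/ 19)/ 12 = 11/ 228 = 0.05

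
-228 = -228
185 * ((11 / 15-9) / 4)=-1147 / 3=-382.33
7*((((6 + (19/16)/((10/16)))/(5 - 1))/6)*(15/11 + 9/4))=29309/3520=8.33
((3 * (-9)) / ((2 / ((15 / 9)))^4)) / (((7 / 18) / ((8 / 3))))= -625 / 7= -89.29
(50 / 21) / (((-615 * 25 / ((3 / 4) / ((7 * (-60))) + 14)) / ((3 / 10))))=-2613 / 4018000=-0.00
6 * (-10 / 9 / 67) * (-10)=200 / 201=1.00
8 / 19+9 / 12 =89 / 76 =1.17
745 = 745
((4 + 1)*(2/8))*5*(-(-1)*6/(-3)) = -25/2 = -12.50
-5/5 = -1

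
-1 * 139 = -139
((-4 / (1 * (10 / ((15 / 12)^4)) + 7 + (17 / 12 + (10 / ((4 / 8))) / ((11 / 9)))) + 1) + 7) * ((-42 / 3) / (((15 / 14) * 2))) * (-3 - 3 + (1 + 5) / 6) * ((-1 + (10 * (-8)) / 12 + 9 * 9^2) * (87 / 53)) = 23036212419136 / 75756981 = 304080.39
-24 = -24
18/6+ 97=100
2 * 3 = 6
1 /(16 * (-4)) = -1 /64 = -0.02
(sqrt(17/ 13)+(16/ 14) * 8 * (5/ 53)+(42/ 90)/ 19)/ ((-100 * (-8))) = 93797/ 84588000+sqrt(221)/ 10400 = 0.00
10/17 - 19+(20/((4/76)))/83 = -19519/1411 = -13.83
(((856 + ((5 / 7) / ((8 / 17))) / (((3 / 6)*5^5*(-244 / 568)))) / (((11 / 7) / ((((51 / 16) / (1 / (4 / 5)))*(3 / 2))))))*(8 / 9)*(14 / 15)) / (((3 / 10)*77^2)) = 15534218962 / 15984478125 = 0.97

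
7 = 7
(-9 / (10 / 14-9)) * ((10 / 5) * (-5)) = -315 / 29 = -10.86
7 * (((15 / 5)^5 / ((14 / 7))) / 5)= 1701 / 10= 170.10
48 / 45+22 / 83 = 1658 / 1245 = 1.33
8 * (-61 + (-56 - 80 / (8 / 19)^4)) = -681557 / 32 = -21298.66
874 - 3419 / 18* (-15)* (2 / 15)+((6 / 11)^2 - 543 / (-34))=47028833 / 37026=1270.16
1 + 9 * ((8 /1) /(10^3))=134 /125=1.07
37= 37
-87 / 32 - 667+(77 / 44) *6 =-21095 / 32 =-659.22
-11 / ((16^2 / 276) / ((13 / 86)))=-9867 / 5504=-1.79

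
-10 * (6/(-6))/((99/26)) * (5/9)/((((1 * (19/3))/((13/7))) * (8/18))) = 4225/4389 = 0.96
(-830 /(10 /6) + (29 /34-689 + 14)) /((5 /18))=-358677 /85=-4219.73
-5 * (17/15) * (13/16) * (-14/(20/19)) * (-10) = -29393/48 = -612.35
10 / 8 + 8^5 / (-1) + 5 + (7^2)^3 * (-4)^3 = -30249191 / 4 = -7562297.75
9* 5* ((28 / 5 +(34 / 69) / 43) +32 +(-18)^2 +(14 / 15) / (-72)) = 193115293 / 11868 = 16271.93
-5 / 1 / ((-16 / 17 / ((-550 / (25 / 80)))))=-9350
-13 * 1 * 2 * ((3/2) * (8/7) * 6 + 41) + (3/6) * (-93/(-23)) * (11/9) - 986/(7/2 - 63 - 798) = -314725589/236670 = -1329.81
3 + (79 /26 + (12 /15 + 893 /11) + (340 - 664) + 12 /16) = -672757 /2860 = -235.23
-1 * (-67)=67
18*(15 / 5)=54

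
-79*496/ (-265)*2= 295.73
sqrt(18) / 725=0.01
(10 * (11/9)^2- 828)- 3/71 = -4676161/5751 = -813.10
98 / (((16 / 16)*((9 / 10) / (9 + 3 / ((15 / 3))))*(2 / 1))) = 1568 / 3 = 522.67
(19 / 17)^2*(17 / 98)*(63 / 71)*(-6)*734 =-7154298 / 8449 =-846.76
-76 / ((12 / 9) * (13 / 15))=-855 / 13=-65.77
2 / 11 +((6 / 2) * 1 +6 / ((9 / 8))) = 281 / 33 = 8.52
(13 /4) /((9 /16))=52 /9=5.78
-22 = -22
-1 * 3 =-3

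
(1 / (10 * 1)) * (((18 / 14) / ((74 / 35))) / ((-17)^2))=9 / 42772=0.00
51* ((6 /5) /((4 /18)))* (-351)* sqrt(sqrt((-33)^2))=-483327* sqrt(33) /5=-555300.45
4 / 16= 1 / 4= 0.25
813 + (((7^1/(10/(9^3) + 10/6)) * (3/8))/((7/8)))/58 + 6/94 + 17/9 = 24493636351/30054150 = 814.98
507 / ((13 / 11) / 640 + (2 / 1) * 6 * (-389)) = -3569280 / 32862707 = -0.11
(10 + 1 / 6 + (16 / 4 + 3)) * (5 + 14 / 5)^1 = 1339 / 10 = 133.90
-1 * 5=-5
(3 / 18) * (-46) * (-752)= 17296 / 3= 5765.33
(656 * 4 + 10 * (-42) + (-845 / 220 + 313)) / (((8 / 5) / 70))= 19351325 / 176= 109950.71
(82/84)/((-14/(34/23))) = -697/6762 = -0.10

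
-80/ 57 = -1.40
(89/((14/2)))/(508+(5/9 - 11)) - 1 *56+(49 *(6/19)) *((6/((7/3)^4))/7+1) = -1168881001/29183126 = -40.05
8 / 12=2 / 3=0.67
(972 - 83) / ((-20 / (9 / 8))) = -8001 / 160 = -50.01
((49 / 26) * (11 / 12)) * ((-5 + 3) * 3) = -539 / 52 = -10.37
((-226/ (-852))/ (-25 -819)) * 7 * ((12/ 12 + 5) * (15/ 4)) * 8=-11865/ 29962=-0.40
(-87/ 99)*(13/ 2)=-377/ 66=-5.71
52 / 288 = 13 / 72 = 0.18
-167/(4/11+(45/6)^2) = -7348/2491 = -2.95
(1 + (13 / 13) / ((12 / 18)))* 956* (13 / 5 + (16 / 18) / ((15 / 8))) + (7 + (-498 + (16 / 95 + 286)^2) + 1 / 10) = 43251582569 / 487350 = 88748.50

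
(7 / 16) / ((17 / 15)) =105 / 272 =0.39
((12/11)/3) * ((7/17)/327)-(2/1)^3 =-489164/61149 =-8.00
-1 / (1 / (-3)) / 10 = 3 / 10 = 0.30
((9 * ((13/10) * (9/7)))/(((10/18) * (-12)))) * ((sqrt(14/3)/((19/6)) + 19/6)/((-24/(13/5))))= 13689 * sqrt(42)/532000 + 86697/112000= 0.94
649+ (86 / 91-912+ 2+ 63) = -17932 / 91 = -197.05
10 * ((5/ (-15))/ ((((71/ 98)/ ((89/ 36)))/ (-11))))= 239855/ 1917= 125.12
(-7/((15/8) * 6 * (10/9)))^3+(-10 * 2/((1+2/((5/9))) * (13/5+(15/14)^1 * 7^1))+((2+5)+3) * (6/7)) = 2023817316/254078125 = 7.97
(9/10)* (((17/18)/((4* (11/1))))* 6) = 51/440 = 0.12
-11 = -11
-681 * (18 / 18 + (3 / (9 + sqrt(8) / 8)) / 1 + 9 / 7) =-8079384 / 4529 + 4086 * sqrt(2) / 647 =-1774.99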